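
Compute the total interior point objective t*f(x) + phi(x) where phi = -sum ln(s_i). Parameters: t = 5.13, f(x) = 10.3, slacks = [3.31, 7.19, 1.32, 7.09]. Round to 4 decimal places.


Step 1: Compute log-barrier.
ln values: [1.1969, 1.9727, 0.2776, 1.9587]
phi = -(1.1969 + 1.9727 + 0.2776 + 1.9587) = -5.406
Step 2: Compute augmented objective.
t*f(x) = 5.13*10.3 = 52.839
Total = 52.839 - 5.406 = 47.433


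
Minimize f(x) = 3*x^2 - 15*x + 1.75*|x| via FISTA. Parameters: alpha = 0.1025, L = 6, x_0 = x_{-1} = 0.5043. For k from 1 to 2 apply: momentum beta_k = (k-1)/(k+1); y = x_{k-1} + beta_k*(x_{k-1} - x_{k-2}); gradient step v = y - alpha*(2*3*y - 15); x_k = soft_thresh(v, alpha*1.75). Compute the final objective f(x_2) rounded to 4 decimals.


FISTA on f(x) = 3*x^2 - 15*x + 1.75*|x|
L = 6, alpha = 0.1025
Iteration 1: beta = 0.0, y = 0.5043 + 0.0*(0.5043 - 0.5043) = 0.5043
  grad(y) = -11.9742, v = y - alpha*grad = 1.7317
  prox(v) = soft_thresh(1.7317, 0.1794) = 1.5523
Iteration 2: beta = 0.3333, y = 1.5523 + 0.3333*(1.5523 - 0.5043) = 1.9016
  grad(y) = -3.5904, v = y - alpha*grad = 2.2696
  prox(v) = soft_thresh(2.2696, 0.1794) = 2.0902
f(x_2) = 3*2.0902^2 - 15*2.0902 + 1.75*|2.0902| = -14.5884


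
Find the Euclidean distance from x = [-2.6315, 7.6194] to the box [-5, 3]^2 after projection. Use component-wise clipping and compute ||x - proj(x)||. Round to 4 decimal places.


Project each component onto [-5, 3].
clip(-2.6315) = -2.6315, clip(7.6194) = 3.0
Projection = [-2.6315, 3.0]
Squared diffs: [0.0, 21.3389]
Distance = sqrt(21.3389) = 4.6194


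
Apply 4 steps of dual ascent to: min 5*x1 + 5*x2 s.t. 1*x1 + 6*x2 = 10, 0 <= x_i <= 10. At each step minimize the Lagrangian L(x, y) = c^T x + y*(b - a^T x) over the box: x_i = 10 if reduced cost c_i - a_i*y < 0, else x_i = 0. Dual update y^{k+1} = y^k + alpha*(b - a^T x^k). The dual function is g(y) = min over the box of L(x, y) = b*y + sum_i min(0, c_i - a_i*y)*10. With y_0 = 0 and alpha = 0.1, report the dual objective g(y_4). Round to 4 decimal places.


Dual ascent for LP: min 5*x1 + 5*x2, 1*x1 + 6*x2 = 10, 0 <= x_i <= 10
Step 1: y^k = 0.0, reduced costs: (5.0, 5.0)
  x^k = (0.0, 0.0), subgradient = b - a^T x = 10.0
  y^{k+1} = 0.0 + 0.1*10.0 = 1.0
Step 2: y^k = 1.0, reduced costs: (4.0, -1.0)
  x^k = (0.0, 10.0), subgradient = b - a^T x = -50.0
  y^{k+1} = 1.0 + 0.1*-50.0 = -4.0
Step 3: y^k = -4.0, reduced costs: (9.0, 29.0)
  x^k = (0.0, 0.0), subgradient = b - a^T x = 10.0
  y^{k+1} = -4.0 + 0.1*10.0 = -3.0
Step 4: y^k = -3.0, reduced costs: (8.0, 23.0)
  x^k = (0.0, 0.0), subgradient = b - a^T x = 10.0
  y^{k+1} = -3.0 + 0.1*10.0 = -2.0
Dual objective at y_4 = -2.0: reduced costs (7.0, 17.0), box minimizer x = (0.0, 0.0)
g(y_4) = b*y + (c1 - a1*y)*x1 + (c2 - a2*y)*x2 = 10*(-2.0) + 7.0*0.0 + 17.0*0.0 = -20.0 + 0.0 + 0.0 = -20.0


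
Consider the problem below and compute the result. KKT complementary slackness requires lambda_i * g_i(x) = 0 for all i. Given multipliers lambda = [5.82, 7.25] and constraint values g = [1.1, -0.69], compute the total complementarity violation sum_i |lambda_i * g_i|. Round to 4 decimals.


KKT complementary slackness check:
lambda_1 * g_1 = 5.82 * 1.1 = 6.402
lambda_2 * g_2 = 7.25 * -0.69 = -5.0025
Total violation = 6.402 + 5.0025 = 11.4045


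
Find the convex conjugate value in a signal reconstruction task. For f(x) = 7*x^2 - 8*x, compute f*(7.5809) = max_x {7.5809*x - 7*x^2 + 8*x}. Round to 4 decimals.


f*(y) = sup_x {y*x - a*x^2 - b*x} = sup_x {(y-b)*x - a*x^2}
FOC: (y - b) - 2a*x = 0 => x* = (y - b)/(2a)
x* = (7.5809 + 8)/(2*7) = 1.1129
f*(7.5809) = (y-b)^2/(4a) = (7.5809 + 8)^2/(4*7)
= 242.7644/28 = 8.6702


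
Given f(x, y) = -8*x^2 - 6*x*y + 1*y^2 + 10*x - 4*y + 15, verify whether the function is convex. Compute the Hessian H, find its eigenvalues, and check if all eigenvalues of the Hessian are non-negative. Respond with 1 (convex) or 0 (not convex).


The Hessian of f(x,y) = -8*x^2 - 6*x*y + 1*y^2 + 10*x - 4*y + 15 is:
H = [[-16, -6], [-6, 2]]
Trace = -16 + 2 = -14
Determinant = -16*2 - (-6)^2 = -68
Discriminant = (-14)^2 - 4*-68 = 468.0
Eigenvalues: lambda_1 = -17.8167, lambda_2 = 3.8167
The function is not convex.

0


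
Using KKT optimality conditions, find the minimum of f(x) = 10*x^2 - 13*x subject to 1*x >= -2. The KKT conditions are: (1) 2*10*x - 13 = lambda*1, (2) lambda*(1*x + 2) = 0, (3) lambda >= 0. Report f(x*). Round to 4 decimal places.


Step 1: Try lambda = 0 (constraint inactive).
Stationarity: 2*10*x - 13 = 0
x* = 13/(2*10) = 0.65
Check constraint: 1*0.65 = 0.65 >= -2 -- satisfied.
Step 2: Compute optimal value.
f(x*) = 10*0.65^2 - 13*0.65 = -4.225


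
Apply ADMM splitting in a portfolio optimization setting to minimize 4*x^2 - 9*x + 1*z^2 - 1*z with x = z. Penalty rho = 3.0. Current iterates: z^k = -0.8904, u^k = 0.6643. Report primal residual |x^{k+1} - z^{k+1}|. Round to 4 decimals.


ADMM iteration with rho = 3.0, z^k = -0.8904, u^k = 0.6643
Step 1: x-update.
Minimize 4*x^2 - 9*x + (3.0/2)*(x + 0.8904 + 0.6643)^2
FOC: (2*4 + 3.0)*x = 9 + 3.0*(-0.8904 - 0.6643)
x^{k+1} = 0.3942
Step 2: z-update.
Minimize 1*z^2 - 1*z + (3.0/2)*(0.3942 - z + 0.6643)^2
FOC: (2*1 + 3.0)*z = 1 + 3.0*(0.3942 + 0.6643)
z^{k+1} = 0.8351
Step 3: u-update.
u^{k+1} = 0.6643 + 0.3942 - 0.8351 = 0.2234
Step 4: Primal residual = |0.3942 - 0.8351| = 0.4409


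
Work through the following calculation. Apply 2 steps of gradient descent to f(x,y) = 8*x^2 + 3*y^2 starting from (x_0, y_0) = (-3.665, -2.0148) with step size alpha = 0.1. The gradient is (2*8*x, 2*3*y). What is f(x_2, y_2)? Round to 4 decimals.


Gradient descent on f(x,y) = 8*x^2 + 3*y^2.
Starting point: (-3.665, -2.0148), alpha = 0.1
Step 1: grad_x = 2*8*-3.665 = -58.64, grad_y = 2*3*-2.0148 = -12.0888
  x_1 = -3.665 - 0.1*-58.64 = 2.199
  y_1 = -2.0148 - 0.1*-12.0888 = -0.8059
Step 2: grad_x = 2*8*2.199 = 35.184, grad_y = 2*3*-0.8059 = -4.8355
  x_2 = 2.199 - 0.1*35.184 = -1.3194
  y_2 = -0.8059 - 0.1*-4.8355 = -0.3224
f(-1.3194, -0.3224) = 8*(-1.3194)^2 + 3*(-0.3224)^2 = 14.2383


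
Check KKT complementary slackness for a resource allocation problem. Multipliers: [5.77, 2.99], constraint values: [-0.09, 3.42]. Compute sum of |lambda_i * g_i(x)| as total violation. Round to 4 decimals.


KKT complementary slackness check:
lambda_1 * g_1 = 5.77 * -0.09 = -0.5193
lambda_2 * g_2 = 2.99 * 3.42 = 10.2258
Total violation = 0.5193 + 10.2258 = 10.7451


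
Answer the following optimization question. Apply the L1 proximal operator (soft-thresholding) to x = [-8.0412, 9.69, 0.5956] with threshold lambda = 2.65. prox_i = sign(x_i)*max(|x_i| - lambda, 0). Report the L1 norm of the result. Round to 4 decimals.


Soft-thresholding with lambda = 2.65:
prox(-8.0412) = sign(-8.0412)*max(|-8.0412| - 2.65, 0) = -5.3912
prox(9.69) = sign(9.69)*max(|9.69| - 2.65, 0) = 7.04
prox(0.5956) = sign(0.5956)*max(|0.5956| - 2.65, 0) = 0.0
prox(x) = [-5.3912, 7.04, 0.0]
||prox(x)||_1 = 5.3912 + 7.04 + 0.0 = 12.4312


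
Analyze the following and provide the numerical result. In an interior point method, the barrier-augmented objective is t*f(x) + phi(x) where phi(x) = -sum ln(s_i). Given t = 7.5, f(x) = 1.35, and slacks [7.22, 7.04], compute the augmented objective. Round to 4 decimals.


Step 1: Compute log-barrier.
ln values: [1.9769, 1.9516]
phi = -(1.9769 + 1.9516) = -3.9285
Step 2: Compute augmented objective.
t*f(x) = 7.5*1.35 = 10.125
Total = 10.125 - 3.9285 = 6.1965


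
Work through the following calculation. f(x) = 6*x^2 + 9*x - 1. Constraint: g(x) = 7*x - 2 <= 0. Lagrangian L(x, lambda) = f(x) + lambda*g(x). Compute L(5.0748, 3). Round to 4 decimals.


Step 1: Evaluate f(x).
f(5.0748) = 6*5.0748^2 + 9*5.0748 - 1 = 199.1948
Step 2: Evaluate g(x).
g(5.0748) = 7*5.0748 - 2 = 33.5236
Step 3: Compute Lagrangian.
L = 199.1948 + 3*33.5236 = 299.7656


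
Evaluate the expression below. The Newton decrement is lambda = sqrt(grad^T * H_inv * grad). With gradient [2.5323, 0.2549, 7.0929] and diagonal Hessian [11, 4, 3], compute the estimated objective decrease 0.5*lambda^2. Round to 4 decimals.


Step 1: H is diagonal, so H^(-1) * g = [0.2302, 0.0637, 2.3643].
Step 2: g^T H^(-1) g = sum_i g_i^2 / H_ii
  = (2.5323)^2/11 + (0.2549)^2/4 + (7.0929)^2/3
  = 0.583 + 0.0162 + 16.7697 = 17.3689
Step 3: Objective decrease = 0.5 * g^T H^(-1) g = 8.6845


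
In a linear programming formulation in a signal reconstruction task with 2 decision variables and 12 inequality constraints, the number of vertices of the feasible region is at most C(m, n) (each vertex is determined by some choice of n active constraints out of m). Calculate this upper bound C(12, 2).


Each vertex corresponds to some choice of n active constraints out of m, so the number of vertices is at most C(m, n) = m! / (n!(m-n)!).
m = 12, n = 2
Numerator: 12 * 11
Denominator: 2! = 2
C(12, 2) = 66


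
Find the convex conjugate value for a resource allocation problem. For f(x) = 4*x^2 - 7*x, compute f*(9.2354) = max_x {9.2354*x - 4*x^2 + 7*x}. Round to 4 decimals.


f*(y) = sup_x {y*x - a*x^2 - b*x} = sup_x {(y-b)*x - a*x^2}
FOC: (y - b) - 2a*x = 0 => x* = (y - b)/(2a)
x* = (9.2354 + 7)/(2*4) = 2.0294
f*(9.2354) = (y-b)^2/(4a) = (9.2354 + 7)^2/(4*4)
= 263.5882/16 = 16.4743


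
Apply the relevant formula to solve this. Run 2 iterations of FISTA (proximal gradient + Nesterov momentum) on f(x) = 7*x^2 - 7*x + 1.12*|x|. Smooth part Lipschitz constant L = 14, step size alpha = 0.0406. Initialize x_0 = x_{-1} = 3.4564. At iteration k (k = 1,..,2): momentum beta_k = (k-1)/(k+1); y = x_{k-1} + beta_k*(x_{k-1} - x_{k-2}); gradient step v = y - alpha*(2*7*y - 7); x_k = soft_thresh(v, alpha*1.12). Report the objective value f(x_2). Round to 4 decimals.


FISTA on f(x) = 7*x^2 - 7*x + 1.12*|x|
L = 14, alpha = 0.0406
Iteration 1: beta = 0.0, y = 3.4564 + 0.0*(3.4564 - 3.4564) = 3.4564
  grad(y) = 41.3896, v = y - alpha*grad = 1.776
  prox(v) = soft_thresh(1.776, 0.0455) = 1.7305
Iteration 2: beta = 0.3333, y = 1.7305 + 0.3333*(1.7305 - 3.4564) = 1.1552
  grad(y) = 9.173, v = y - alpha*grad = 0.7828
  prox(v) = soft_thresh(0.7828, 0.0455) = 0.7373
f(x_2) = 7*0.7373^2 - 7*0.7373 + 1.12*|0.7373| = -0.53


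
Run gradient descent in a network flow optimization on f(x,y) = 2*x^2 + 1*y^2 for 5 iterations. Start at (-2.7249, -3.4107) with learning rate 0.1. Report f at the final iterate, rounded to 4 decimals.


Gradient descent on f(x,y) = 2*x^2 + 1*y^2.
Starting point: (-2.7249, -3.4107), alpha = 0.1
Step 1: grad_x = 2*2*-2.7249 = -10.8996, grad_y = 2*1*-3.4107 = -6.8214
  x_1 = -2.7249 - 0.1*-10.8996 = -1.6349
  y_1 = -3.4107 - 0.1*-6.8214 = -2.7286
Step 2: grad_x = 2*2*-1.6349 = -6.5398, grad_y = 2*1*-2.7286 = -5.4571
  x_2 = -1.6349 - 0.1*-6.5398 = -0.981
  y_2 = -2.7286 - 0.1*-5.4571 = -2.1828
Step 3: grad_x = 2*2*-0.981 = -3.9239, grad_y = 2*1*-2.1828 = -4.3657
  x_3 = -0.981 - 0.1*-3.9239 = -0.5886
  y_3 = -2.1828 - 0.1*-4.3657 = -1.7463
Step 4: grad_x = 2*2*-0.5886 = -2.3543, grad_y = 2*1*-1.7463 = -3.4926
  x_4 = -0.5886 - 0.1*-2.3543 = -0.3531
  y_4 = -1.7463 - 0.1*-3.4926 = -1.397
Step 5: grad_x = 2*2*-0.3531 = -1.4126, grad_y = 2*1*-1.397 = -2.794
  x_5 = -0.3531 - 0.1*-1.4126 = -0.2119
  y_5 = -1.397 - 0.1*-2.794 = -1.1176
f(-0.2119, -1.1176) = 2*(-0.2119)^2 + 1*(-1.1176)^2 = 1.3389


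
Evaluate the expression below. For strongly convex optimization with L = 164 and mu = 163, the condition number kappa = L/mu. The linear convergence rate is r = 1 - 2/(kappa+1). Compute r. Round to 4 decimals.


Step 1: Compute the condition number.
kappa = L/mu = 164/163 = 1.0061
Step 2: Compute the convergence rate.
r = 1 - 2/(kappa + 1) = 1 - 2*mu/(L + mu) = (L - mu)/(L + mu) = 1/327 = 0.0031


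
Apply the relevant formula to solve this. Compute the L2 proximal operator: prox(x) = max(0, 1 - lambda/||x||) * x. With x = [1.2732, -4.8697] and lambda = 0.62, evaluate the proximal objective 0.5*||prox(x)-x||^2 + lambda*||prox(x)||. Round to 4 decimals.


Step 1: Compute ||x||.
||x|| = 5.0334
Step 2: Compute scaling factor.
scale = max(0, 1 - 0.62/5.0334) = 0.8768
Step 3: prox(x) = [1.1164, -4.2699]
||prox(x)|| = 4.4134
Step 4: Proximal objective.
0.5*||prox-x||^2 = 0.1922
lambda*||prox|| = 2.7363
Total = 2.9285


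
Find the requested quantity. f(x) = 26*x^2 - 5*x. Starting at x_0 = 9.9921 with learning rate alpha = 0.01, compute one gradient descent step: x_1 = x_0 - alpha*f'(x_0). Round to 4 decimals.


We compute the gradient at x_0 and apply the update.
f'(x) = 52*x - 5
f'(9.9921) = 52*9.9921 - 5 = 514.5892
x_1 = 9.9921 - 0.01*514.5892 = 4.8462


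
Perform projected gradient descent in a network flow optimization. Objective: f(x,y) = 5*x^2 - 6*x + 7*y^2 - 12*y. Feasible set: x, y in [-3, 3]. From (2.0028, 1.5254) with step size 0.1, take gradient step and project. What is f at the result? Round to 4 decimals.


Step 1: Compute gradient at (2.0028, 1.5254).
grad_x = 2*5*2.0028 - 6 = 14.028
grad_y = 2*7*1.5254 - 12 = 9.3556
Step 2: Gradient step.
x_raw = 2.0028 - 0.1*14.028 = 0.6
y_raw = 1.5254 - 0.1*9.3556 = 0.5898
Step 3: Project onto [-3, 3].
x_proj = clip(0.6) = 0.6
y_proj = clip(0.5898) = 0.5898
Step 4: Evaluate f.
f(0.6, 0.5898) = -6.4427


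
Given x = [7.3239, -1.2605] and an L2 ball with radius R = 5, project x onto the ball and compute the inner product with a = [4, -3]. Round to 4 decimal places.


Step 1: Compute ||x|| (intermediates to 6 decimals).
||x|| = sqrt(7.3239^2 + (-1.2605)^2) = 7.431579
Step 2: Project.
Since ||x|| > R, scale = R/||x|| = 5/7.431579 = 0.672805, proj(x) = scale * x
proj(x) = [4.927557, -0.848071]
Step 3: Dot product.
a^T * proj(x) = 4*4.927557 - 3*(-0.848071) = 22.2544


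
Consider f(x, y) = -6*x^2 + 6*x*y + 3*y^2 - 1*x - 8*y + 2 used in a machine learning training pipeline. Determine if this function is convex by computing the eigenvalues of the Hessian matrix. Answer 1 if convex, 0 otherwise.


The Hessian of f(x,y) = -6*x^2 + 6*x*y + 3*y^2 - 1*x - 8*y + 2 is:
H = [[-12, 6], [6, 6]]
Trace = -12 + 6 = -6
Determinant = -12*6 - (6)^2 = -108
Discriminant = (-6)^2 - 4*-108 = 468.0
Eigenvalues: lambda_1 = -13.8167, lambda_2 = 7.8167
The function is not convex.

0


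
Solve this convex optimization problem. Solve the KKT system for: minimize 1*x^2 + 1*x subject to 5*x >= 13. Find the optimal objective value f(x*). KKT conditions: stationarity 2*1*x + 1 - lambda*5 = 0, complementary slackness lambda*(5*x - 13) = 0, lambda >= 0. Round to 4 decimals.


Step 1: Try lambda = 0 (constraint inactive).
x_unc = -1/(2*1) = -0.5
Check: 5*-0.5 = -2.5 < 13 -- violated!
Step 2: Constraint must be active: 5*x = 13
x* = 13/5 = 2.6
lambda = (2*1*2.6 + 1)/5 = 1.24
Step 3: Compute optimal value.
f(x*) = 1*2.6^2 + 1*2.6 = 9.36


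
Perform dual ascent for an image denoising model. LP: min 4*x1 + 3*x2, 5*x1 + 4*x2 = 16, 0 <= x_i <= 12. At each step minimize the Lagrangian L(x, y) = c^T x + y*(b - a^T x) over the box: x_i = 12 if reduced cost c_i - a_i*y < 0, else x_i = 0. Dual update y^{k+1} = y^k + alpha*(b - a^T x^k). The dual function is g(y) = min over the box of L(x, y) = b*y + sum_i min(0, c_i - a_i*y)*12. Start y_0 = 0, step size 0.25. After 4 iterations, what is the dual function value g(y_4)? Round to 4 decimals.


Dual ascent for LP: min 4*x1 + 3*x2, 5*x1 + 4*x2 = 16, 0 <= x_i <= 12
Step 1: y^k = 0.0, reduced costs: (4.0, 3.0)
  x^k = (0.0, 0.0), subgradient = b - a^T x = 16.0
  y^{k+1} = 0.0 + 0.25*16.0 = 4.0
Step 2: y^k = 4.0, reduced costs: (-16.0, -13.0)
  x^k = (12.0, 12.0), subgradient = b - a^T x = -92.0
  y^{k+1} = 4.0 + 0.25*-92.0 = -19.0
Step 3: y^k = -19.0, reduced costs: (99.0, 79.0)
  x^k = (0.0, 0.0), subgradient = b - a^T x = 16.0
  y^{k+1} = -19.0 + 0.25*16.0 = -15.0
Step 4: y^k = -15.0, reduced costs: (79.0, 63.0)
  x^k = (0.0, 0.0), subgradient = b - a^T x = 16.0
  y^{k+1} = -15.0 + 0.25*16.0 = -11.0
Dual objective at y_4 = -11.0: reduced costs (59.0, 47.0), box minimizer x = (0.0, 0.0)
g(y_4) = b*y + (c1 - a1*y)*x1 + (c2 - a2*y)*x2 = 16*(-11.0) + 59.0*0.0 + 47.0*0.0 = -176.0 + 0.0 + 0.0 = -176.0


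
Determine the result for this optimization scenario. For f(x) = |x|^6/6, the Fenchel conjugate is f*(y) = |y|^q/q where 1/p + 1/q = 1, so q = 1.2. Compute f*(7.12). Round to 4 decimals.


The conjugate exponent q satisfies 1/p + 1/q = 1.
p = 6, so q = 6/(6 - 1) = 1.2
|y|^q = 7.12^1.2 = 10.5433
f*(7.12) = 10.5433 / 1.2 = 8.7861


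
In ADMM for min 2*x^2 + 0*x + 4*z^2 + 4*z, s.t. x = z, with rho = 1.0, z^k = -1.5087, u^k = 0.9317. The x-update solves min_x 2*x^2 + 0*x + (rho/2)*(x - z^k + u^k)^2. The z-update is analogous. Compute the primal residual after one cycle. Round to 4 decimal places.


ADMM iteration with rho = 1.0, z^k = -1.5087, u^k = 0.9317
Step 1: x-update.
Minimize 2*x^2 + 0*x + (1.0/2)*(x + 1.5087 + 0.9317)^2
FOC: (2*2 + 1.0)*x = 0 + 1.0*(-1.5087 - 0.9317)
x^{k+1} = -0.4881
Step 2: z-update.
Minimize 4*z^2 + 4*z + (1.0/2)*(-0.4881 - z + 0.9317)^2
FOC: (2*4 + 1.0)*z = -4 + 1.0*(-0.4881 + 0.9317)
z^{k+1} = -0.3952
Step 3: u-update.
u^{k+1} = 0.9317 - 0.4881 + 0.3952 = 0.8388
Step 4: Primal residual = |-0.4881 + 0.3952| = 0.0929


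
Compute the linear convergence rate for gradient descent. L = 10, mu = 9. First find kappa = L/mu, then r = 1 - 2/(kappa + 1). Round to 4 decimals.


Step 1: Compute the condition number.
kappa = L/mu = 10/9 = 1.1111
Step 2: Compute the convergence rate.
r = 1 - 2/(kappa + 1) = 1 - 2*mu/(L + mu) = (L - mu)/(L + mu) = 1/19 = 0.0526


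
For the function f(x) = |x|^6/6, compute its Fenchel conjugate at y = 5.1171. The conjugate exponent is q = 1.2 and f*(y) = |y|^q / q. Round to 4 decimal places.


The conjugate exponent q satisfies 1/p + 1/q = 1.
p = 6, so q = 6/(6 - 1) = 1.2
|y|^q = 5.1171^1.2 = 7.093
f*(5.1171) = 7.093 / 1.2 = 5.9108


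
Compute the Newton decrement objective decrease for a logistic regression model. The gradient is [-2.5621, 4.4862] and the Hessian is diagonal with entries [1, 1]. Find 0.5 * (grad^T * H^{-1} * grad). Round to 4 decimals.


Step 1: H is diagonal, so H^(-1) * g = [-2.5621, 4.4862].
Step 2: g^T H^(-1) g = sum_i g_i^2 / H_ii
  = (-2.5621)^2/1 + (4.4862)^2/1
  = 6.5644 + 20.126 = 26.6903
Step 3: Objective decrease = 0.5 * g^T H^(-1) g = 13.3452


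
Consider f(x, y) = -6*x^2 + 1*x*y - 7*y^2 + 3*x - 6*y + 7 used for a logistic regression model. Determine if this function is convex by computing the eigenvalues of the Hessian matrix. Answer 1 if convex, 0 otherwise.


The Hessian of f(x,y) = -6*x^2 + 1*x*y - 7*y^2 + 3*x - 6*y + 7 is:
H = [[-12, 1], [1, -14]]
Trace = -12 - 14 = -26
Determinant = -12*-14 - (1)^2 = 167
Discriminant = (-26)^2 - 4*167 = 8.0
Eigenvalues: lambda_1 = -14.4142, lambda_2 = -11.5858
The function is not convex.

0


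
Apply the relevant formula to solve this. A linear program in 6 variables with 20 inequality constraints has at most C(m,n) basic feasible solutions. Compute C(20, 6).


Each vertex corresponds to some choice of n active constraints out of m, so the number of vertices is at most C(m, n) = m! / (n!(m-n)!).
m = 20, n = 6
Numerator: 20 * 19 * 18 * 17 * 16 * 15
Denominator: 6! = 720
C(20, 6) = 38760


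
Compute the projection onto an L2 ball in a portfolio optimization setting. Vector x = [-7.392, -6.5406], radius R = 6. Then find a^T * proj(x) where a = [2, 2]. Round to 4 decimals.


Step 1: Compute ||x|| (intermediates to 6 decimals).
||x|| = sqrt((-7.392)^2 + (-6.5406)^2) = 9.870213
Step 2: Project.
Since ||x|| > R, scale = R/||x|| = 6/9.870213 = 0.60789, proj(x) = scale * x
proj(x) = [-4.493523, -3.975965]
Step 3: Dot product.
a^T * proj(x) = 2*(-4.493523) + 2*(-3.975965) = -16.939


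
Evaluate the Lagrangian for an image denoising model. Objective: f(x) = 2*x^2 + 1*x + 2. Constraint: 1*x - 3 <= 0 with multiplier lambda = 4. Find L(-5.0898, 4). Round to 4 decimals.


Step 1: Evaluate f(x).
f(-5.0898) = 2*(-5.0898)^2 + 1*(-5.0898) + 2 = 48.7223
Step 2: Evaluate g(x).
g(-5.0898) = 1*-5.0898 - 3 = -8.0898
Step 3: Compute Lagrangian.
L = 48.7223 + 4*-8.0898 = 16.3631


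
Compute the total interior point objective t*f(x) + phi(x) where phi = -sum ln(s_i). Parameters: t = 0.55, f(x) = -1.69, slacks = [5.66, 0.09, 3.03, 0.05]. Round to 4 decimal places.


Step 1: Compute log-barrier.
ln values: [1.7334, -2.4079, 1.1086, -2.9957]
phi = -(1.7334 - 2.4079 + 1.1086 - 2.9957) = 2.5617
Step 2: Compute augmented objective.
t*f(x) = 0.55*-1.69 = -0.9295
Total = -0.9295 + 2.5617 = 1.6322


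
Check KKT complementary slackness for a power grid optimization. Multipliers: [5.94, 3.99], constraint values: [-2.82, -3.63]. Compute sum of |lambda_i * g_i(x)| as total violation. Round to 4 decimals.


KKT complementary slackness check:
lambda_1 * g_1 = 5.94 * -2.82 = -16.7508
lambda_2 * g_2 = 3.99 * -3.63 = -14.4837
Total violation = 16.7508 + 14.4837 = 31.2345


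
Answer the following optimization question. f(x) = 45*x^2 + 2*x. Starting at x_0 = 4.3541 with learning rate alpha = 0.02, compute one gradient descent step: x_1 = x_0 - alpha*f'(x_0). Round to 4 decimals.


We compute the gradient at x_0 and apply the update.
f'(x) = 90*x + 2
f'(4.3541) = 90*4.3541 + 2 = 393.869
x_1 = 4.3541 - 0.02*393.869 = -3.5233


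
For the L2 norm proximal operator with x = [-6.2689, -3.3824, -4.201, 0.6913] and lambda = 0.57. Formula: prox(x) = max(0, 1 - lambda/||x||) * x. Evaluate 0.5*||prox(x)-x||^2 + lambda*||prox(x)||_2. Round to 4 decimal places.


Step 1: Compute ||x||.
||x|| = 8.2986
Step 2: Compute scaling factor.
scale = max(0, 1 - 0.57/8.2986) = 0.9313
Step 3: prox(x) = [-5.8383, -3.1501, -3.9124, 0.6438]
||prox(x)|| = 7.7286
Step 4: Proximal objective.
0.5*||prox-x||^2 = 0.1625
lambda*||prox|| = 4.4053
Total = 4.5677


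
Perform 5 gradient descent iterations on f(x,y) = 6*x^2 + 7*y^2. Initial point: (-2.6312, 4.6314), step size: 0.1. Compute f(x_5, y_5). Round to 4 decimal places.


Gradient descent on f(x,y) = 6*x^2 + 7*y^2.
Starting point: (-2.6312, 4.6314), alpha = 0.1
Step 1: grad_x = 2*6*-2.6312 = -31.5744, grad_y = 2*7*4.6314 = 64.8396
  x_1 = -2.6312 - 0.1*-31.5744 = 0.5262
  y_1 = 4.6314 - 0.1*64.8396 = -1.8526
Step 2: grad_x = 2*6*0.5262 = 6.3149, grad_y = 2*7*-1.8526 = -25.9358
  x_2 = 0.5262 - 0.1*6.3149 = -0.1052
  y_2 = -1.8526 - 0.1*-25.9358 = 0.741
Step 3: grad_x = 2*6*-0.1052 = -1.263, grad_y = 2*7*0.741 = 10.3743
  x_3 = -0.1052 - 0.1*-1.263 = 0.021
  y_3 = 0.741 - 0.1*10.3743 = -0.2964
Step 4: grad_x = 2*6*0.021 = 0.2526, grad_y = 2*7*-0.2964 = -4.1497
  x_4 = 0.021 - 0.1*0.2526 = -0.0042
  y_4 = -0.2964 - 0.1*-4.1497 = 0.1186
Step 5: grad_x = 2*6*-0.0042 = -0.0505, grad_y = 2*7*0.1186 = 1.6599
  x_5 = -0.0042 - 0.1*-0.0505 = 0.0008
  y_5 = 0.1186 - 0.1*1.6599 = -0.0474
f(0.0008, -0.0474) = 6*0.0008^2 + 7*(-0.0474)^2 = 0.0157


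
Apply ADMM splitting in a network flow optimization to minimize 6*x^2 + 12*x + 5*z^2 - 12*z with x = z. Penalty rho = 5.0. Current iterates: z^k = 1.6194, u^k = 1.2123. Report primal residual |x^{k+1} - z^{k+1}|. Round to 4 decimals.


ADMM iteration with rho = 5.0, z^k = 1.6194, u^k = 1.2123
Step 1: x-update.
Minimize 6*x^2 + 12*x + (5.0/2)*(x - 1.6194 + 1.2123)^2
FOC: (2*6 + 5.0)*x = -12 + 5.0*(1.6194 - 1.2123)
x^{k+1} = -0.5861
Step 2: z-update.
Minimize 5*z^2 - 12*z + (5.0/2)*(-0.5861 - z + 1.2123)^2
FOC: (2*5 + 5.0)*z = 12 + 5.0*(-0.5861 + 1.2123)
z^{k+1} = 1.0087
Step 3: u-update.
u^{k+1} = 1.2123 - 0.5861 - 1.0087 = -0.3826
Step 4: Primal residual = |-0.5861 - 1.0087| = 1.5949


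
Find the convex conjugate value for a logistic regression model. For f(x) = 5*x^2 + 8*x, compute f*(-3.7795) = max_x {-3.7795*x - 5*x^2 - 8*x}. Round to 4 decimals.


f*(y) = sup_x {y*x - a*x^2 - b*x} = sup_x {(y-b)*x - a*x^2}
FOC: (y - b) - 2a*x = 0 => x* = (y - b)/(2a)
x* = (-3.7795 - 8)/(2*5) = -1.178
f*(-3.7795) = (y-b)^2/(4a) = (-3.7795 - 8)^2/(4*5)
= 138.7566/20 = 6.9378


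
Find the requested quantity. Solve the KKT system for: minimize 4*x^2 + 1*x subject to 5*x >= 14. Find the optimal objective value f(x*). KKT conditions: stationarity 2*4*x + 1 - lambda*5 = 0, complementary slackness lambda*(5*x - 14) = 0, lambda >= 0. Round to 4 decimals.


Step 1: Try lambda = 0 (constraint inactive).
x_unc = -1/(2*4) = -0.125
Check: 5*-0.125 = -0.625 < 14 -- violated!
Step 2: Constraint must be active: 5*x = 14
x* = 14/5 = 2.8
lambda = (2*4*2.8 + 1)/5 = 4.68
Step 3: Compute optimal value.
f(x*) = 4*2.8^2 + 1*2.8 = 34.16


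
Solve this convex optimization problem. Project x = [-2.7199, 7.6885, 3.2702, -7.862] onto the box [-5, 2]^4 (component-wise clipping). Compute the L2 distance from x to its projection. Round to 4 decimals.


Project each component onto [-5, 2].
clip(-2.7199) = -2.7199, clip(7.6885) = 2.0, clip(3.2702) = 2.0, clip(-7.862) = -5.0
Projection = [-2.7199, 2.0, 2.0, -5.0]
Squared diffs: [0.0, 32.359, 1.6134, 8.191]
Distance = sqrt(42.1634) = 6.4933


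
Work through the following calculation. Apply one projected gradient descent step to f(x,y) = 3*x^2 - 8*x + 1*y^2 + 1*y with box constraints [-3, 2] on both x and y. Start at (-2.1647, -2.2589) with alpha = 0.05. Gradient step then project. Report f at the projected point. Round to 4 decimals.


Step 1: Compute gradient at (-2.1647, -2.2589).
grad_x = 2*3*-2.1647 - 8 = -20.9882
grad_y = 2*1*-2.2589 + 1 = -3.5178
Step 2: Gradient step.
x_raw = -2.1647 - 0.05*-20.9882 = -1.1153
y_raw = -2.2589 - 0.05*-3.5178 = -2.083
Step 3: Project onto [-3, 2].
x_proj = clip(-1.1153) = -1.1153
y_proj = clip(-2.083) = -2.083
Step 4: Evaluate f.
f(-1.1153, -2.083) = 14.9099


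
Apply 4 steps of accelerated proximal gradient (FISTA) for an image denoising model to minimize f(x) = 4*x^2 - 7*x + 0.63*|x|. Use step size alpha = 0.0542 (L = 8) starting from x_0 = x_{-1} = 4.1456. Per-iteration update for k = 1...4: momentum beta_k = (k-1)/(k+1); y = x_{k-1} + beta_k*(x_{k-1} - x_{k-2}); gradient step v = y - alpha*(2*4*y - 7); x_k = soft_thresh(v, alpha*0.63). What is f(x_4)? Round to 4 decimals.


FISTA on f(x) = 4*x^2 - 7*x + 0.63*|x|
L = 8, alpha = 0.0542
Iteration 1: beta = 0.0, y = 4.1456 + 0.0*(4.1456 - 4.1456) = 4.1456
  grad(y) = 26.1648, v = y - alpha*grad = 2.7275
  prox(v) = soft_thresh(2.7275, 0.0341) = 2.6933
Iteration 2: beta = 0.3333, y = 2.6933 + 0.3333*(2.6933 - 4.1456) = 2.2092
  grad(y) = 10.6738, v = y - alpha*grad = 1.6307
  prox(v) = soft_thresh(1.6307, 0.0341) = 1.5966
Iteration 3: beta = 0.5, y = 1.5966 + 0.5*(1.5966 - 2.6933) = 1.0482
  grad(y) = 1.3854, v = y - alpha*grad = 0.9731
  prox(v) = soft_thresh(0.9731, 0.0341) = 0.9389
Iteration 4: beta = 0.6, y = 0.9389 + 0.6*(0.9389 - 1.5966) = 0.5444
  grad(y) = -2.645, v = y - alpha*grad = 0.6877
  prox(v) = soft_thresh(0.6877, 0.0341) = 0.6536
f(x_4) = 4*0.6536^2 - 7*0.6536 + 0.63*|0.6536| = -2.4546


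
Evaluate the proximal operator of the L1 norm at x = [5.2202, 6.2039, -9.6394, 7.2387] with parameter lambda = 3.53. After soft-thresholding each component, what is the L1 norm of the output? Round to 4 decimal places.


Soft-thresholding with lambda = 3.53:
prox(5.2202) = sign(5.2202)*max(|5.2202| - 3.53, 0) = 1.6902
prox(6.2039) = sign(6.2039)*max(|6.2039| - 3.53, 0) = 2.6739
prox(-9.6394) = sign(-9.6394)*max(|-9.6394| - 3.53, 0) = -6.1094
prox(7.2387) = sign(7.2387)*max(|7.2387| - 3.53, 0) = 3.7087
prox(x) = [1.6902, 2.6739, -6.1094, 3.7087]
||prox(x)||_1 = 1.6902 + 2.6739 + 6.1094 + 3.7087 = 14.1822


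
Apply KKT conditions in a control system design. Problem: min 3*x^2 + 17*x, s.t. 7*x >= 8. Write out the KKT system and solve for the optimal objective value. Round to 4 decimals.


Step 1: Try lambda = 0 (constraint inactive).
x_unc = -17/(2*3) = -2.8333
Check: 7*-2.8333 = -19.8331 < 8 -- violated!
Step 2: Constraint must be active: 7*x = 8
x* = 8/7 = 1.1429 (rounded; the exact value 8/7 is used below)
lambda = (2*3*(8/7) + 17)/7 = 3.4082
Step 3: Compute optimal value.
f(x*) = 3*(8/7)^2 + 17*(8/7) = 23.3469


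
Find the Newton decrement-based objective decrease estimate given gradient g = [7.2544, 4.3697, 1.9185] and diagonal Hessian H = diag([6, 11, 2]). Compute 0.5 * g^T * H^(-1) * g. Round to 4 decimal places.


Step 1: H is diagonal, so H^(-1) * g = [1.2091, 0.3972, 0.9593].
Step 2: g^T H^(-1) g = sum_i g_i^2 / H_ii
  = (7.2544)^2/6 + (4.3697)^2/11 + (1.9185)^2/2
  = 8.7711 + 1.7358 + 1.8403 = 12.3472
Step 3: Objective decrease = 0.5 * g^T H^(-1) g = 6.1736


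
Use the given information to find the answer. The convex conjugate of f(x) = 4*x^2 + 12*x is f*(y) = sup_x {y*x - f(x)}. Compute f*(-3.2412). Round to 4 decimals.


f*(y) = sup_x {y*x - a*x^2 - b*x} = sup_x {(y-b)*x - a*x^2}
FOC: (y - b) - 2a*x = 0 => x* = (y - b)/(2a)
x* = (-3.2412 - 12)/(2*4) = -1.9052
f*(-3.2412) = (y-b)^2/(4a) = (-3.2412 - 12)^2/(4*4)
= 232.2942/16 = 14.5184


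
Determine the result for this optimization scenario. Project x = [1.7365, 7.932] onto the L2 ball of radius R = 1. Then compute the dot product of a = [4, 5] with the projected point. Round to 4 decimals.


Step 1: Compute ||x|| (intermediates to 6 decimals).
||x|| = sqrt(1.7365^2 + 7.932^2) = 8.119856
Step 2: Project.
Since ||x|| > R, scale = R/||x|| = 1/8.119856 = 0.123155, proj(x) = scale * x
proj(x) = [0.213859, 0.976865]
Step 3: Dot product.
a^T * proj(x) = 4*0.213859 + 5*0.976865 = 5.7398


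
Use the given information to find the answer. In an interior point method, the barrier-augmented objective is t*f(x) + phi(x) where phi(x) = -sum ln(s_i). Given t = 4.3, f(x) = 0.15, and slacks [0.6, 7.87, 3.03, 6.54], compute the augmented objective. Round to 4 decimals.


Step 1: Compute log-barrier.
ln values: [-0.5108, 2.0631, 1.1086, 1.8779]
phi = -(-0.5108 + 2.0631 + 1.1086 + 1.8779) = -4.5387
Step 2: Compute augmented objective.
t*f(x) = 4.3*0.15 = 0.645
Total = 0.645 - 4.5387 = -3.8937


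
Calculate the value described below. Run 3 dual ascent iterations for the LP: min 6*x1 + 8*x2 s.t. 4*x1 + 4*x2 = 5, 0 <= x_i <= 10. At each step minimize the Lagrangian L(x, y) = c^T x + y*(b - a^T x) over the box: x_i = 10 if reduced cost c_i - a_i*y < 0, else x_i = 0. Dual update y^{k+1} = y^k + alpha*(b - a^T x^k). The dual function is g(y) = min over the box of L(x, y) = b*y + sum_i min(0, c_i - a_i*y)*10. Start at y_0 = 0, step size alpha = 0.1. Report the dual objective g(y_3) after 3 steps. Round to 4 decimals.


Dual ascent for LP: min 6*x1 + 8*x2, 4*x1 + 4*x2 = 5, 0 <= x_i <= 10
Step 1: y^k = 0.0, reduced costs: (6.0, 8.0)
  x^k = (0.0, 0.0), subgradient = b - a^T x = 5.0
  y^{k+1} = 0.0 + 0.1*5.0 = 0.5
Step 2: y^k = 0.5, reduced costs: (4.0, 6.0)
  x^k = (0.0, 0.0), subgradient = b - a^T x = 5.0
  y^{k+1} = 0.5 + 0.1*5.0 = 1.0
Step 3: y^k = 1.0, reduced costs: (2.0, 4.0)
  x^k = (0.0, 0.0), subgradient = b - a^T x = 5.0
  y^{k+1} = 1.0 + 0.1*5.0 = 1.5
Dual objective at y_3 = 1.5: reduced costs (0.0, 2.0), box minimizer x = (0.0, 0.0)
g(y_3) = b*y + (c1 - a1*y)*x1 + (c2 - a2*y)*x2 = 5*1.5 + 0.0*0.0 + 2.0*0.0 = 7.5 + 0.0 + 0.0 = 7.5


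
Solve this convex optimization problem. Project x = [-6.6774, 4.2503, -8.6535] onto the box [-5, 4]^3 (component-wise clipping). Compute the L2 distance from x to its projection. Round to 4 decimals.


Project each component onto [-5, 4].
clip(-6.6774) = -5.0, clip(4.2503) = 4.0, clip(-8.6535) = -5.0
Projection = [-5.0, 4.0, -5.0]
Squared diffs: [2.8137, 0.0627, 13.3481]
Distance = sqrt(16.2245) = 4.028


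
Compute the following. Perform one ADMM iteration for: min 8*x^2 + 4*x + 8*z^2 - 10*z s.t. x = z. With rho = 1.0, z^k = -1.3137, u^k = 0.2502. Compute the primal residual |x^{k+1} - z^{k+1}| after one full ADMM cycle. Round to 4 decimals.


ADMM iteration with rho = 1.0, z^k = -1.3137, u^k = 0.2502
Step 1: x-update.
Minimize 8*x^2 + 4*x + (1.0/2)*(x + 1.3137 + 0.2502)^2
FOC: (2*8 + 1.0)*x = -4 + 1.0*(-1.3137 - 0.2502)
x^{k+1} = -0.3273
Step 2: z-update.
Minimize 8*z^2 - 10*z + (1.0/2)*(-0.3273 - z + 0.2502)^2
FOC: (2*8 + 1.0)*z = 10 + 1.0*(-0.3273 + 0.2502)
z^{k+1} = 0.5837
Step 3: u-update.
u^{k+1} = 0.2502 - 0.3273 - 0.5837 = -0.6608
Step 4: Primal residual = |-0.3273 - 0.5837| = 0.911


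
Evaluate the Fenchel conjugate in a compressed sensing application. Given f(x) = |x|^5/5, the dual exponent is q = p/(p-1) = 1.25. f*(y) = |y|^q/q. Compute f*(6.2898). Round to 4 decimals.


The conjugate exponent q satisfies 1/p + 1/q = 1.
p = 5, so q = 5/(5 - 1) = 1.25
|y|^q = 6.2898^1.25 = 9.9608
f*(6.2898) = 9.9608 / 1.25 = 7.9687


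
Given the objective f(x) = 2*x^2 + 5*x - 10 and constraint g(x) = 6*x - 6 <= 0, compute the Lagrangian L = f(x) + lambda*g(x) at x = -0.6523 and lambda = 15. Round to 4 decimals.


Step 1: Evaluate f(x).
f(-0.6523) = 2*(-0.6523)^2 + 5*(-0.6523) - 10 = -12.4105
Step 2: Evaluate g(x).
g(-0.6523) = 6*-0.6523 - 6 = -9.9138
Step 3: Compute Lagrangian.
L = -12.4105 + 15*-9.9138 = -161.1175


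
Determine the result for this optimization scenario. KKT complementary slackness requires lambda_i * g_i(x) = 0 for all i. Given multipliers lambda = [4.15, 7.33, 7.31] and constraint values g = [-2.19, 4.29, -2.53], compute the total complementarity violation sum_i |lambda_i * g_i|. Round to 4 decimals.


KKT complementary slackness check:
lambda_1 * g_1 = 4.15 * -2.19 = -9.0885
lambda_2 * g_2 = 7.33 * 4.29 = 31.4457
lambda_3 * g_3 = 7.31 * -2.53 = -18.4943
Total violation = 9.0885 + 31.4457 + 18.4943 = 59.0285


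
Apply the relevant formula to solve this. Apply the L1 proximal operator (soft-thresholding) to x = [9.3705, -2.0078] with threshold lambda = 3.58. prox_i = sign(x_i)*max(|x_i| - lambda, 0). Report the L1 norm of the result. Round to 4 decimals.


Soft-thresholding with lambda = 3.58:
prox(9.3705) = sign(9.3705)*max(|9.3705| - 3.58, 0) = 5.7905
prox(-2.0078) = sign(-2.0078)*max(|-2.0078| - 3.58, 0) = 0.0
prox(x) = [5.7905, 0.0]
||prox(x)||_1 = 5.7905 + 0.0 = 5.7905


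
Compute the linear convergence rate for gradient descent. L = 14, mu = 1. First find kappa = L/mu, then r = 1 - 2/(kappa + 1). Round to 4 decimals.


Step 1: Compute the condition number.
kappa = L/mu = 14/1 = 14.0
Step 2: Compute the convergence rate.
r = 1 - 2/(kappa + 1) = 1 - 2*mu/(L + mu) = (L - mu)/(L + mu) = 13/15 = 0.8667


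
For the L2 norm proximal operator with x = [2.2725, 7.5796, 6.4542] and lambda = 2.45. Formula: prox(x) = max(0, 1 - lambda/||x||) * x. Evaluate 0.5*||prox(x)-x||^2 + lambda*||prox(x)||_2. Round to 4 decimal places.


Step 1: Compute ||x||.
||x|| = 10.2113
Step 2: Compute scaling factor.
scale = max(0, 1 - 2.45/10.2113) = 0.7601
Step 3: prox(x) = [1.7273, 5.761, 4.9056]
||prox(x)|| = 7.7613
Step 4: Proximal objective.
0.5*||prox-x||^2 = 3.0013
lambda*||prox|| = 19.0152
Total = 22.0165


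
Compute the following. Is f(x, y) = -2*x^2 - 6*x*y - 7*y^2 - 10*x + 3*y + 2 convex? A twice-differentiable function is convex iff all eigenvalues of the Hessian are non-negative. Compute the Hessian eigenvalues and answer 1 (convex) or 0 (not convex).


The Hessian of f(x,y) = -2*x^2 - 6*x*y - 7*y^2 - 10*x + 3*y + 2 is:
H = [[-4, -6], [-6, -14]]
Trace = -4 - 14 = -18
Determinant = -4*-14 - (-6)^2 = 20
Discriminant = (-18)^2 - 4*20 = 244.0
Eigenvalues: lambda_1 = -16.8102, lambda_2 = -1.1898
The function is not convex.

0


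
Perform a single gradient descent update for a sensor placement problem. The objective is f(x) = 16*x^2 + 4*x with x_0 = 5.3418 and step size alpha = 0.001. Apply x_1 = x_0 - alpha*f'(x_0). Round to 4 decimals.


We compute the gradient at x_0 and apply the update.
f'(x) = 32*x + 4
f'(5.3418) = 32*5.3418 + 4 = 174.9376
x_1 = 5.3418 - 0.001*174.9376 = 5.1669


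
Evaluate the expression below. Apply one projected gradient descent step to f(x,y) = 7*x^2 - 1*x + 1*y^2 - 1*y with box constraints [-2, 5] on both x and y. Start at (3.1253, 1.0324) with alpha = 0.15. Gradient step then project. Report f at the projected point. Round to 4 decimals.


Step 1: Compute gradient at (3.1253, 1.0324).
grad_x = 2*7*3.1253 - 1 = 42.7542
grad_y = 2*1*1.0324 - 1 = 1.0648
Step 2: Gradient step.
x_raw = 3.1253 - 0.15*42.7542 = -3.2878
y_raw = 1.0324 - 0.15*1.0648 = 0.8727
Step 3: Project onto [-2, 5].
x_proj = clip(-3.2878) = -2.0
y_proj = clip(0.8727) = 0.8727
Step 4: Evaluate f.
f(-2.0, 0.8727) = 29.8889


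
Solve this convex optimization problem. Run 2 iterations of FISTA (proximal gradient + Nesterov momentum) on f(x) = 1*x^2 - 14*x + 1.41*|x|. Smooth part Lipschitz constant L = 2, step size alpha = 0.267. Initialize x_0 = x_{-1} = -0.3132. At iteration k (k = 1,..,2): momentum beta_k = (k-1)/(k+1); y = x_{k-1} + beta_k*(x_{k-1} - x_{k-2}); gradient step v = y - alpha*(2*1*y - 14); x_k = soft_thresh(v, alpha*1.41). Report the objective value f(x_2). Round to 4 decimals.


FISTA on f(x) = 1*x^2 - 14*x + 1.41*|x|
L = 2, alpha = 0.267
Iteration 1: beta = 0.0, y = -0.3132 + 0.0*(-0.3132 + 0.3132) = -0.3132
  grad(y) = -14.6264, v = y - alpha*grad = 3.592
  prox(v) = soft_thresh(3.592, 0.3765) = 3.2156
Iteration 2: beta = 0.3333, y = 3.2156 + 0.3333*(3.2156 + 0.3132) = 4.3918
  grad(y) = -5.2163, v = y - alpha*grad = 5.7846
  prox(v) = soft_thresh(5.7846, 0.3765) = 5.4081
f(x_2) = 1*5.4081^2 - 14*5.4081 + 1.41*|5.4081| = -38.8405


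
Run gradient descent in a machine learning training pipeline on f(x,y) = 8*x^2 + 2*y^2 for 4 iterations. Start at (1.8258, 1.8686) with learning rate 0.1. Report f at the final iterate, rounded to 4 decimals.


Gradient descent on f(x,y) = 8*x^2 + 2*y^2.
Starting point: (1.8258, 1.8686), alpha = 0.1
Step 1: grad_x = 2*8*1.8258 = 29.2128, grad_y = 2*2*1.8686 = 7.4744
  x_1 = 1.8258 - 0.1*29.2128 = -1.0955
  y_1 = 1.8686 - 0.1*7.4744 = 1.1212
Step 2: grad_x = 2*8*-1.0955 = -17.5277, grad_y = 2*2*1.1212 = 4.4846
  x_2 = -1.0955 - 0.1*-17.5277 = 0.6573
  y_2 = 1.1212 - 0.1*4.4846 = 0.6727
Step 3: grad_x = 2*8*0.6573 = 10.5166, grad_y = 2*2*0.6727 = 2.6908
  x_3 = 0.6573 - 0.1*10.5166 = -0.3944
  y_3 = 0.6727 - 0.1*2.6908 = 0.4036
Step 4: grad_x = 2*8*-0.3944 = -6.31, grad_y = 2*2*0.4036 = 1.6145
  x_4 = -0.3944 - 0.1*-6.31 = 0.2366
  y_4 = 0.4036 - 0.1*1.6145 = 0.2422
f(0.2366, 0.2422) = 8*0.2366^2 + 2*0.2422^2 = 0.5652


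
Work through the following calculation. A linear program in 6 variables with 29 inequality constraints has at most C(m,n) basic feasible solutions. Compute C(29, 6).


Each vertex corresponds to some choice of n active constraints out of m, so the number of vertices is at most C(m, n) = m! / (n!(m-n)!).
m = 29, n = 6
Numerator: 29 * 28 * 27 * 26 * 25 * 24
Denominator: 6! = 720
C(29, 6) = 475020


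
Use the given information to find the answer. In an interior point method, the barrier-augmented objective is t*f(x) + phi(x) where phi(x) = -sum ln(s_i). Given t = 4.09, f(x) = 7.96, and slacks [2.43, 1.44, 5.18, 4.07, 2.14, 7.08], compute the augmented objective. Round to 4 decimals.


Step 1: Compute log-barrier.
ln values: [0.8879, 0.3646, 1.6448, 1.4036, 0.7608, 1.9573]
phi = -(0.8879 + 0.3646 + 1.6448 + 1.4036 + 0.7608 + 1.9573) = -7.0191
Step 2: Compute augmented objective.
t*f(x) = 4.09*7.96 = 32.5564
Total = 32.5564 - 7.0191 = 25.5373


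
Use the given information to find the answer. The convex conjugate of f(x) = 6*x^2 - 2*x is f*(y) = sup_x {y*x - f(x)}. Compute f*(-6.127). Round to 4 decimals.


f*(y) = sup_x {y*x - a*x^2 - b*x} = sup_x {(y-b)*x - a*x^2}
FOC: (y - b) - 2a*x = 0 => x* = (y - b)/(2a)
x* = (-6.127 + 2)/(2*6) = -0.3439
f*(-6.127) = (y-b)^2/(4a) = (-6.127 + 2)^2/(4*6)
= 17.0321/24 = 0.7097


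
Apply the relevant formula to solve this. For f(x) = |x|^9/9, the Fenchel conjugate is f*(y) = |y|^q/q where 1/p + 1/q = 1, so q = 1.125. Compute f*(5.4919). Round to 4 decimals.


The conjugate exponent q satisfies 1/p + 1/q = 1.
p = 9, so q = 9/(9 - 1) = 1.125
|y|^q = 5.4919^1.125 = 6.795
f*(5.4919) = 6.795 / 1.125 = 6.04


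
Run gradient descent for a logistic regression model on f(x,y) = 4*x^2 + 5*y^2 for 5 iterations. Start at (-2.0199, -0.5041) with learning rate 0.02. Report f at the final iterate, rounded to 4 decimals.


Gradient descent on f(x,y) = 4*x^2 + 5*y^2.
Starting point: (-2.0199, -0.5041), alpha = 0.02
Step 1: grad_x = 2*4*-2.0199 = -16.1592, grad_y = 2*5*-0.5041 = -5.041
  x_1 = -2.0199 - 0.02*-16.1592 = -1.6967
  y_1 = -0.5041 - 0.02*-5.041 = -0.4033
Step 2: grad_x = 2*4*-1.6967 = -13.5737, grad_y = 2*5*-0.4033 = -4.0328
  x_2 = -1.6967 - 0.02*-13.5737 = -1.4252
  y_2 = -0.4033 - 0.02*-4.0328 = -0.3226
Step 3: grad_x = 2*4*-1.4252 = -11.4019, grad_y = 2*5*-0.3226 = -3.2262
  x_3 = -1.4252 - 0.02*-11.4019 = -1.1972
  y_3 = -0.3226 - 0.02*-3.2262 = -0.2581
Step 4: grad_x = 2*4*-1.1972 = -9.5776, grad_y = 2*5*-0.2581 = -2.581
  x_4 = -1.1972 - 0.02*-9.5776 = -1.0057
  y_4 = -0.2581 - 0.02*-2.581 = -0.2065
Step 5: grad_x = 2*4*-1.0057 = -8.0452, grad_y = 2*5*-0.2065 = -2.0648
  x_5 = -1.0057 - 0.02*-8.0452 = -0.8447
  y_5 = -0.2065 - 0.02*-2.0648 = -0.1652
f(-0.8447, -0.1652) = 4*(-0.8447)^2 + 5*(-0.1652)^2 = 2.9908
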